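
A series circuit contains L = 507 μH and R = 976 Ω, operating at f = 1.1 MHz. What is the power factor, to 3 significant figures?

ω = 2πf = 6.912e+06 rad/s
X_L = ωL = 3500 Ω
Z = 976 + j3500 Ω
|Z| = √(976² + 3500²) = 3640 Ω
∠Z = arctan(3500/976) = 74.4°
cos φ = cos(74.4°) = 0.268

0.268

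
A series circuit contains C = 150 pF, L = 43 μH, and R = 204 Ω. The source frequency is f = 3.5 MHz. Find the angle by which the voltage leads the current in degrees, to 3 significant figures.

ω = 2πf = 2.199e+07 rad/s
X_L = ωL = 946 Ω
X_C = 1/(ωC) = 303 Ω
Net reactance X = X_L − X_C = 642 Ω
Z = 204 + j642 Ω
|Z| = √(204² + 642²) = 674 Ω
∠Z = arctan(642/204) = 72.4°

72.4°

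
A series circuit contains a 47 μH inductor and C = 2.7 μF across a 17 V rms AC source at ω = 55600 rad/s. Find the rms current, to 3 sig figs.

X_L = ωL = 2.61 Ω
X_C = 1/(ωC) = 6.66 Ω
Net reactance X = X_L − X_C = -4.05 Ω
Z = − j4.05 Ω
|Z| = √(0² + 4.05²) = 4.05 Ω
I = V/|Z| = 17/4.05 = 4.20 A

4.20 A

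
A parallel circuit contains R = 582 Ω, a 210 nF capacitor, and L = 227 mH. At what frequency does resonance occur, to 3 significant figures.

729 Hz

ω₀ = 1/√(LC) = 1/√(0.227 × 2.1e-07) = 4580 rad/s
f₀ = ω₀/(2π) = 729 Hz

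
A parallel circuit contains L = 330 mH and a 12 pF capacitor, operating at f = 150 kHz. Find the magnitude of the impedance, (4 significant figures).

123500 Ω

ω = 2πf = 942500 rad/s
X_L = ωL = 311000 Ω
X_C = 1/(ωC) = 88420 Ω
Parallel: admittances add. Y = 1/(jωL) + jωC
Y = (0 + j8.094e-06) S
|Y| = 8.094e-06 S → |Z| = 1/|Y| = 123500 Ω, ∠Z = −∠Y = -90.00°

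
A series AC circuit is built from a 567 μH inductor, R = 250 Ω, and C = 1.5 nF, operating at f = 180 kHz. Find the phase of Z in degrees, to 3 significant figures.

11.7°

ω = 2πf = 1.131e+06 rad/s
X_L = ωL = 641 Ω
X_C = 1/(ωC) = 589 Ω
Net reactance X = X_L − X_C = 51.8 Ω
Z = 250 + j51.8 Ω
|Z| = √(250² + 51.8²) = 255 Ω
∠Z = arctan(51.8/250) = 11.7°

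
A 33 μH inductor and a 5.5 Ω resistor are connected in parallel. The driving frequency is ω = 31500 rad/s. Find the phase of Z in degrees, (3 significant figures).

79.3°

X_L = ωL = 1.04 Ω
Parallel: admittances add. Y = 1/R + 1/(jωL)
Y = (0.182 − j0.962) S
|Y| = 0.979 S → |Z| = 1/|Y| = 1.02 Ω, ∠Z = −∠Y = 79.3°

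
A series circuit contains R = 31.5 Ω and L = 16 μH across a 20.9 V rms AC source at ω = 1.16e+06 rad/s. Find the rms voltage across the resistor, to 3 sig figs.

X_L = ωL = 18.6 Ω
Z = 31.5 + j18.6 Ω
|Z| = √(31.5² + 18.6²) = 36.6 Ω
I = V/|Z| = 572 mA
V_R = I·|Z_R| = 0.572 × 31.5 = 18.0 V

18.0 V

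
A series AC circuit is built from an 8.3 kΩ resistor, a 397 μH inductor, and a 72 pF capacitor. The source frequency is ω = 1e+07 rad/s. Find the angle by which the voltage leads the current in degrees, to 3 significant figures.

X_L = ωL = 3970 Ω
X_C = 1/(ωC) = 1390 Ω
Net reactance X = X_L − X_C = 2580 Ω
Z = 8300 + j2580 Ω
|Z| = √(8300² + 2580²) = 8690 Ω
∠Z = arctan(2580/8300) = 17.3°

17.3°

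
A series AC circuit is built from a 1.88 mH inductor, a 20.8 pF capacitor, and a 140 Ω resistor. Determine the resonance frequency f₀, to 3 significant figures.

805 kHz

ω₀ = 1/√(LC) = 1/√(0.00188 × 2.08e-11) = 5.057e+06 rad/s
f₀ = ω₀/(2π) = 805 kHz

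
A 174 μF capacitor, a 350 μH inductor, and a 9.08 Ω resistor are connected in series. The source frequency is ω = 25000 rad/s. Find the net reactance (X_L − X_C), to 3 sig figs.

X_L = ωL = 8.75 Ω
X_C = 1/(ωC) = 0.230 Ω
X = 8.75 − 0.230 = 8.52 Ω

8.52 Ω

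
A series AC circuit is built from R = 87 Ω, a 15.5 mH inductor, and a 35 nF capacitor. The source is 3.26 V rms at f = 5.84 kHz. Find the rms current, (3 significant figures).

14.3 mA

ω = 2πf = 36690 rad/s
X_L = ωL = 569 Ω
X_C = 1/(ωC) = 779 Ω
Net reactance X = X_L − X_C = -210 Ω
Z = 87.0 − j210 Ω
|Z| = √(87.0² + 210²) = 227 Ω
I = V/|Z| = 3.26/227 = 14.3 mA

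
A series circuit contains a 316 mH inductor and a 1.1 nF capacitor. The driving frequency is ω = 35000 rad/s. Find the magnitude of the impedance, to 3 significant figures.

X_L = ωL = 11100 Ω
X_C = 1/(ωC) = 26000 Ω
Net reactance X = X_L − X_C = -14900 Ω
Z = − j14900 Ω
|Z| = √(0² + 14900²) = 14900 Ω

14900 Ω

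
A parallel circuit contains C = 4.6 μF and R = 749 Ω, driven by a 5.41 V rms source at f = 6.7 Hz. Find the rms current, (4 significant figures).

7.299 mA

ω = 2πf = 42.10 rad/s
X_C = 1/(ωC) = 5164 Ω
Parallel: admittances add. Y = 1/R + jωC
Y = (0.001335 + j0.0001936) S
|Y| = 0.001349 S → |Z| = 1/|Y| = 741.2 Ω, ∠Z = −∠Y = -8.253°
I = V/|Z| = 5.41/741.2 = 7.299 mA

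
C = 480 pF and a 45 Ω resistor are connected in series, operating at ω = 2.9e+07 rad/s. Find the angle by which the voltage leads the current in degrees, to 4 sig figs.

-57.94°

X_C = 1/(ωC) = 71.84 Ω
Z = 45.00 − j71.84 Ω
|Z| = √(45.00² + 71.84²) = 84.77 Ω
∠Z = arctan(-71.84/45.00) = -57.94°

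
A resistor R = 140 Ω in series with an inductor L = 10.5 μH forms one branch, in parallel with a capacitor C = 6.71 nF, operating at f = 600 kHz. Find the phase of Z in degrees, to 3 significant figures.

ω = 2πf = 3.77e+06 rad/s
X_L = ωL = 39.6 Ω
X_C = 1/(ωC) = 39.5 Ω
Branch 1 (R+jX_L): Z₁ = 140 + j39.6 Ω, |Z₁| = 145 Ω
Branch 2 (−jX_C): Z₂ = −j39.5 Ω
Parallel: Z = Z₁Z₂/(Z₁+Z₂), |Z| = 41.1 Ω, ∠Z = -74.2°

-74.2°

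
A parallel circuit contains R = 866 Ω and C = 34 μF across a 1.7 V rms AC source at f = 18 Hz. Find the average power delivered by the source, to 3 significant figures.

ω = 2πf = 113.1 rad/s
X_C = 1/(ωC) = 260 Ω
Parallel: admittances add. Y = 1/R + jωC
Y = (0.00115 + j0.00385) S
|Y| = 0.00401 S → |Z| = 1/|Y| = 249 Ω, ∠Z = −∠Y = -73.3°
I = V/|Z| = 6.83 mA
P = VI cos φ = 1.7 × 0.00683 × cos(-73.3°) = 3.34 mW

3.34 mW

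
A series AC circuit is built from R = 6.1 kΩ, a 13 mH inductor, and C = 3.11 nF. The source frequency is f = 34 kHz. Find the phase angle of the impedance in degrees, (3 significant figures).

11.8°

ω = 2πf = 213600 rad/s
X_L = ωL = 2780 Ω
X_C = 1/(ωC) = 1510 Ω
Net reactance X = X_L − X_C = 1270 Ω
Z = 6100 + j1270 Ω
|Z| = √(6100² + 1270²) = 6230 Ω
∠Z = arctan(1270/6100) = 11.8°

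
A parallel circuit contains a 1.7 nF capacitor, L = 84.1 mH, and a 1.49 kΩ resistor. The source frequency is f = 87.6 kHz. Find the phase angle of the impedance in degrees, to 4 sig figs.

-53.71°

ω = 2πf = 550400 rad/s
X_L = ωL = 46290 Ω
X_C = 1/(ωC) = 1069 Ω
Parallel: admittances add. Y = 1/R + 1/(jωL) + jωC
Y = (0.0006711 + j0.0009141) S
|Y| = 0.001134 S → |Z| = 1/|Y| = 881.8 Ω, ∠Z = −∠Y = -53.71°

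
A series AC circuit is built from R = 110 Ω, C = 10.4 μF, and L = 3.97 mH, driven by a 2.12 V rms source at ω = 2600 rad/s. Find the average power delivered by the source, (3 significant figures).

X_L = ωL = 10.3 Ω
X_C = 1/(ωC) = 37.0 Ω
Net reactance X = X_L − X_C = -26.7 Ω
Z = 110 − j26.7 Ω
|Z| = √(110² + 26.7²) = 113 Ω
∠Z = arctan(-26.7/110) = -13.6°
I = V/|Z| = 18.7 mA
P = VI cos φ = 2.12 × 0.0187 × cos(-13.6°) = 38.6 mW

38.6 mW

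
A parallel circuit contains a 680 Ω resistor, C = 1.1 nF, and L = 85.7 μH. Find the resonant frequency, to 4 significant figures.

ω₀ = 1/√(LC) = 1/√(8.57e-05 × 1.1e-09) = 3.257e+06 rad/s
f₀ = ω₀/(2π) = 518.4 kHz

518.4 kHz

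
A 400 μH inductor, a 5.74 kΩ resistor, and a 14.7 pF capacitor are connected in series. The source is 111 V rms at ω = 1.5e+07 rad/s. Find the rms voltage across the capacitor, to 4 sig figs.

X_L = ωL = 6000 Ω
X_C = 1/(ωC) = 4535 Ω
Net reactance X = X_L − X_C = 1465 Ω
Z = 5740 + j1465 Ω
|Z| = √(5740² + 1465²) = 5924 Ω
I = V/|Z| = 18.74 mA
V_C = I·|Z_C| = 0.01874 × 4535 = 84.98 V

84.98 V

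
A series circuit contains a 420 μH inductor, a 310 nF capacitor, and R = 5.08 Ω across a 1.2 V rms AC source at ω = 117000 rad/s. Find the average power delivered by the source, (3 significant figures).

X_L = ωL = 49.1 Ω
X_C = 1/(ωC) = 27.6 Ω
Net reactance X = X_L − X_C = 21.6 Ω
Z = 5.08 + j21.6 Ω
|Z| = √(5.08² + 21.6²) = 22.2 Ω
∠Z = arctan(21.6/5.08) = 76.7°
I = V/|Z| = 54.2 mA
P = VI cos φ = 1.2 × 0.0542 × cos(76.7°) = 14.9 mW

14.9 mW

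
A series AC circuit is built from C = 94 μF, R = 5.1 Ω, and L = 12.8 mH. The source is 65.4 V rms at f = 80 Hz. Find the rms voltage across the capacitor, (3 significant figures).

ω = 2πf = 502.7 rad/s
X_L = ωL = 6.43 Ω
X_C = 1/(ωC) = 21.2 Ω
Net reactance X = X_L − X_C = -14.7 Ω
Z = 5.10 − j14.7 Ω
|Z| = √(5.10² + 14.7²) = 15.6 Ω
I = V/|Z| = 4.20 A
V_C = I·|Z_C| = 4.20 × 21.2 = 88.8 V

88.8 V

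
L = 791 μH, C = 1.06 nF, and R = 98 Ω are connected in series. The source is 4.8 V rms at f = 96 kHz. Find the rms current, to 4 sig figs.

4.398 mA

ω = 2πf = 603200 rad/s
X_L = ωL = 477.1 Ω
X_C = 1/(ωC) = 1564 Ω
Net reactance X = X_L − X_C = -1087 Ω
Z = 98.00 − j1087 Ω
|Z| = √(98.00² + 1087²) = 1091 Ω
I = V/|Z| = 4.8/1091 = 4.398 mA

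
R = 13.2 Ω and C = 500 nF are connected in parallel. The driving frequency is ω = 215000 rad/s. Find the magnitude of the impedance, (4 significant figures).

X_C = 1/(ωC) = 9.302 Ω
Parallel: admittances add. Y = 1/R + jωC
Y = (0.07576 + j0.1075) S
|Y| = 0.1315 S → |Z| = 1/|Y| = 7.604 Ω, ∠Z = −∠Y = -54.83°

7.604 Ω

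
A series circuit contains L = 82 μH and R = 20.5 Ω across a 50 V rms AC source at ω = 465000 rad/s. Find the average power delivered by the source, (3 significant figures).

27.3 W

X_L = ωL = 38.1 Ω
Z = 20.5 + j38.1 Ω
|Z| = √(20.5² + 38.1²) = 43.3 Ω
∠Z = arctan(38.1/20.5) = 61.7°
I = V/|Z| = 1.15 A
P = VI cos φ = 50 × 1.15 × cos(61.7°) = 27.3 W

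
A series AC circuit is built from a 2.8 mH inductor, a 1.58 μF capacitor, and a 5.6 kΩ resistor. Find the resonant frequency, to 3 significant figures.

ω₀ = 1/√(LC) = 1/√(0.0028 × 1.58e-06) = 15030 rad/s
f₀ = ω₀/(2π) = 2.39 kHz

2.39 kHz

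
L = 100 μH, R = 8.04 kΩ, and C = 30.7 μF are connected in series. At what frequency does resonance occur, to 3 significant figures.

2.87 kHz

ω₀ = 1/√(LC) = 1/√(0.0001 × 3.07e-05) = 18050 rad/s
f₀ = ω₀/(2π) = 2.87 kHz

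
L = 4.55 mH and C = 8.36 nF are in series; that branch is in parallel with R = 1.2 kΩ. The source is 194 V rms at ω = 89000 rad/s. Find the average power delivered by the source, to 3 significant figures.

X_L = ωL = 405 Ω
X_C = 1/(ωC) = 1340 Ω
Branch 1: Z₁ = R = 1200 Ω
Branch 2 (series LC): Z₂ = j(X_L − X_C) = −j939 Ω
Parallel: Z = Z₁Z₂/(Z₁+Z₂), |Z| = 740 Ω, ∠Z = -52.0°
I = V/|Z| = 262 mA
P = VI cos φ = 194 × 0.262 × cos(-52.0°) = 31.4 W

31.4 W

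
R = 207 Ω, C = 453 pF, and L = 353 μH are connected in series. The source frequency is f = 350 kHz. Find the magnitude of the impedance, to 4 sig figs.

ω = 2πf = 2.199e+06 rad/s
X_L = ωL = 776.3 Ω
X_C = 1/(ωC) = 1004 Ω
Net reactance X = X_L − X_C = -227.5 Ω
Z = 207.0 − j227.5 Ω
|Z| = √(207.0² + 227.5²) = 307.6 Ω

307.6 Ω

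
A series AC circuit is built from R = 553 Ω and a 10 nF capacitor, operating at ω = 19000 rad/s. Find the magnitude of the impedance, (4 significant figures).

5292 Ω

X_C = 1/(ωC) = 5263 Ω
Z = 553.0 − j5263 Ω
|Z| = √(553.0² + 5263²) = 5292 Ω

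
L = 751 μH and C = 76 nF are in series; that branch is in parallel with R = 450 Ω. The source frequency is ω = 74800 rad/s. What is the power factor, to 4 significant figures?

X_L = ωL = 56.17 Ω
X_C = 1/(ωC) = 175.9 Ω
Branch 1: Z₁ = R = 450.0 Ω
Branch 2 (series LC): Z₂ = j(X_L − X_C) = −j119.7 Ω
Parallel: Z = Z₁Z₂/(Z₁+Z₂), |Z| = 115.7 Ω, ∠Z = -75.10°
cos φ = cos(-75.10°) = 0.2571

0.2571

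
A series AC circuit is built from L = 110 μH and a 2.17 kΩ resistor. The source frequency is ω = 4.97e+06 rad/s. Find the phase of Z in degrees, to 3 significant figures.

14.1°

X_L = ωL = 547 Ω
Z = 2170 + j547 Ω
|Z| = √(2170² + 547²) = 2240 Ω
∠Z = arctan(547/2170) = 14.1°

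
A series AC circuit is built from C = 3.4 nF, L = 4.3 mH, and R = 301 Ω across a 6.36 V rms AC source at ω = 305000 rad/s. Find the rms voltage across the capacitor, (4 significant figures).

X_L = ωL = 1312 Ω
X_C = 1/(ωC) = 964.3 Ω
Net reactance X = X_L − X_C = 347.2 Ω
Z = 301.0 + j347.2 Ω
|Z| = √(301.0² + 347.2²) = 459.5 Ω
I = V/|Z| = 13.84 mA
V_C = I·|Z_C| = 0.01384 × 964.3 = 13.35 V

13.35 V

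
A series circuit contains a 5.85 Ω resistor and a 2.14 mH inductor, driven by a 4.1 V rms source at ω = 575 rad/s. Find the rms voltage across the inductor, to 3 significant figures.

X_L = ωL = 1.23 Ω
Z = 5.85 + j1.23 Ω
|Z| = √(5.85² + 1.23²) = 5.98 Ω
I = V/|Z| = 686 mA
V_L = I·|Z_L| = 0.686 × 1.23 = 0.844 V

0.844 V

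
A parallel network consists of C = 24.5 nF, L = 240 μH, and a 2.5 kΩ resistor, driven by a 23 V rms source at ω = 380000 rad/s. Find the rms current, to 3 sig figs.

39.2 mA

X_L = ωL = 91.2 Ω
X_C = 1/(ωC) = 107 Ω
Parallel: admittances add. Y = 1/R + 1/(jωL) + jωC
Y = (0.000400 − j0.00165) S
|Y| = 0.00170 S → |Z| = 1/|Y| = 587 Ω, ∠Z = −∠Y = 76.4°
I = V/|Z| = 23/587 = 39.2 mA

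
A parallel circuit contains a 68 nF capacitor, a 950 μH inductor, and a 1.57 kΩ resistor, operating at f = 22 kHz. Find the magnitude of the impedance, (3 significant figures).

ω = 2πf = 138200 rad/s
X_L = ωL = 131 Ω
X_C = 1/(ωC) = 106 Ω
Parallel: admittances add. Y = 1/R + 1/(jωL) + jωC
Y = (0.000637 + j0.00178) S
|Y| = 0.00189 S → |Z| = 1/|Y| = 528 Ω, ∠Z = −∠Y = -70.4°

528 Ω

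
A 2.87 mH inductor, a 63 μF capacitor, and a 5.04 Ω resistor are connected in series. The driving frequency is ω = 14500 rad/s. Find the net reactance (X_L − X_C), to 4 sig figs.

X_L = ωL = 41.62 Ω
X_C = 1/(ωC) = 1.095 Ω
X = 41.62 − 1.095 = 40.52 Ω

40.52 Ω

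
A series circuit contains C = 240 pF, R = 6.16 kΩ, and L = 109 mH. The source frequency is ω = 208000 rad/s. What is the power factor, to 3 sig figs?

X_L = ωL = 22700 Ω
X_C = 1/(ωC) = 20000 Ω
Net reactance X = X_L − X_C = 2640 Ω
Z = 6160 + j2640 Ω
|Z| = √(6160² + 2640²) = 6700 Ω
∠Z = arctan(2640/6160) = 23.2°
cos φ = cos(23.2°) = 0.919

0.919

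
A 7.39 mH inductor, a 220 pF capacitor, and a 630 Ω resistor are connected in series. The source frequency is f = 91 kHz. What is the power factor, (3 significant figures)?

ω = 2πf = 571800 rad/s
X_L = ωL = 4230 Ω
X_C = 1/(ωC) = 7950 Ω
Net reactance X = X_L − X_C = -3720 Ω
Z = 630 − j3720 Ω
|Z| = √(630² + 3720²) = 3780 Ω
∠Z = arctan(-3720/630) = -80.4°
cos φ = cos(-80.4°) = 0.167

0.167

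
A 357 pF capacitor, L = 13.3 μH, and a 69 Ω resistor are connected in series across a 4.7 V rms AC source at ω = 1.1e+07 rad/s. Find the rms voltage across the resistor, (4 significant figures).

X_L = ωL = 146.3 Ω
X_C = 1/(ωC) = 254.6 Ω
Net reactance X = X_L − X_C = -108.3 Ω
Z = 69.00 − j108.3 Ω
|Z| = √(69.00² + 108.3²) = 128.5 Ω
I = V/|Z| = 36.59 mA
V_R = I·|Z_R| = 0.03659 × 69.00 = 2.525 V

2.525 V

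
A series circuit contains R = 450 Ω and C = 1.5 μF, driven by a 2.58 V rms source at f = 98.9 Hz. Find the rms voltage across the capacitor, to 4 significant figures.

2.379 V

ω = 2πf = 621.4 rad/s
X_C = 1/(ωC) = 1073 Ω
Z = 450.0 − j1073 Ω
|Z| = √(450.0² + 1073²) = 1163 Ω
I = V/|Z| = 2.218 mA
V_C = I·|Z_C| = 0.002218 × 1073 = 2.379 V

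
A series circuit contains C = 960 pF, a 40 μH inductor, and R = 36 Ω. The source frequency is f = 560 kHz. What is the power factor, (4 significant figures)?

0.2258

ω = 2πf = 3.519e+06 rad/s
X_L = ωL = 140.7 Ω
X_C = 1/(ωC) = 296.0 Ω
Net reactance X = X_L − X_C = -155.3 Ω
Z = 36.00 − j155.3 Ω
|Z| = √(36.00² + 155.3²) = 159.4 Ω
∠Z = arctan(-155.3/36.00) = -76.95°
cos φ = cos(-76.95°) = 0.2258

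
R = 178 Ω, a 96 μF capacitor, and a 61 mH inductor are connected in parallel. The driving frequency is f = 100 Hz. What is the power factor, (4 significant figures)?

0.1620

ω = 2πf = 628.3 rad/s
X_L = ωL = 38.33 Ω
X_C = 1/(ωC) = 16.58 Ω
Parallel: admittances add. Y = 1/R + 1/(jωL) + jωC
Y = (0.005618 + j0.03423) S
|Y| = 0.03469 S → |Z| = 1/|Y| = 28.83 Ω, ∠Z = −∠Y = -80.68°
cos φ = cos(-80.68°) = 0.1620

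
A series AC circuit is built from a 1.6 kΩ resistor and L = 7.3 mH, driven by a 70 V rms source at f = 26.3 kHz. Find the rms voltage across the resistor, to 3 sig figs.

55.9 V

ω = 2πf = 165200 rad/s
X_L = ωL = 1210 Ω
Z = 1600 + j1210 Ω
|Z| = √(1600² + 1210²) = 2000 Ω
I = V/|Z| = 34.9 mA
V_R = I·|Z_R| = 0.0349 × 1600 = 55.9 V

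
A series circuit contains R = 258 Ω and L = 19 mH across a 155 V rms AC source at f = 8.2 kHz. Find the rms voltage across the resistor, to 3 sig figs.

ω = 2πf = 51520 rad/s
X_L = ωL = 979 Ω
Z = 258 + j979 Ω
|Z| = √(258² + 979²) = 1010 Ω
I = V/|Z| = 153 mA
V_R = I·|Z_R| = 0.153 × 258 = 39.5 V

39.5 V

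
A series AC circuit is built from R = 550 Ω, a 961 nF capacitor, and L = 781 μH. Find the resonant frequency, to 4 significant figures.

ω₀ = 1/√(LC) = 1/√(0.000781 × 9.61e-07) = 36500 rad/s
f₀ = ω₀/(2π) = 5.809 kHz

5.809 kHz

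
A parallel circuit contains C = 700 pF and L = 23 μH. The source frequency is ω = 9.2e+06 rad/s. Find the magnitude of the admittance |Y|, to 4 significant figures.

X_L = ωL = 211.6 Ω
X_C = 1/(ωC) = 155.3 Ω
Parallel: admittances add. Y = 1/(jωL) + jωC
Y = (0 + j0.001714) S
|Y| = 0.001714 S → |Z| = 1/|Y| = 583.4 Ω, ∠Z = −∠Y = -90.00°

1.714 mS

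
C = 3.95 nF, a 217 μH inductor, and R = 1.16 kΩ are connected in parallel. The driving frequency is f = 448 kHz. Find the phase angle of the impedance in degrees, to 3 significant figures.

ω = 2πf = 2.815e+06 rad/s
X_L = ωL = 611 Ω
X_C = 1/(ωC) = 89.9 Ω
Parallel: admittances add. Y = 1/R + 1/(jωL) + jωC
Y = (0.000862 + j0.00948) S
|Y| = 0.00952 S → |Z| = 1/|Y| = 105 Ω, ∠Z = −∠Y = -84.8°

-84.8°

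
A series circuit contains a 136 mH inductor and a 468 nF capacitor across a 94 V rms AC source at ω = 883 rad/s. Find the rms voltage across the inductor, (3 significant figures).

X_L = ωL = 120 Ω
X_C = 1/(ωC) = 2420 Ω
Net reactance X = X_L − X_C = -2300 Ω
Z = − j2300 Ω
|Z| = √(0² + 2300²) = 2300 Ω
I = V/|Z| = 40.9 mA
V_L = I·|Z_L| = 0.0409 × 120 = 4.91 V

4.91 V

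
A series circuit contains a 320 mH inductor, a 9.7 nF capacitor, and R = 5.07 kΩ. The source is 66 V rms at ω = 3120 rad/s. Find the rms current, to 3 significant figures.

X_L = ωL = 998 Ω
X_C = 1/(ωC) = 33000 Ω
Net reactance X = X_L − X_C = -32000 Ω
Z = 5070 − j32000 Ω
|Z| = √(5070² + 32000²) = 32400 Ω
I = V/|Z| = 66/32400 = 2.03 mA

2.03 mA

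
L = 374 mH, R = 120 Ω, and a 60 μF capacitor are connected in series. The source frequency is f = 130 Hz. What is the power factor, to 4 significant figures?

ω = 2πf = 816.8 rad/s
X_L = ωL = 305.5 Ω
X_C = 1/(ωC) = 20.40 Ω
Net reactance X = X_L − X_C = 285.1 Ω
Z = 120.0 + j285.1 Ω
|Z| = √(120.0² + 285.1²) = 309.3 Ω
∠Z = arctan(285.1/120.0) = 67.17°
cos φ = cos(67.17°) = 0.3880

0.3880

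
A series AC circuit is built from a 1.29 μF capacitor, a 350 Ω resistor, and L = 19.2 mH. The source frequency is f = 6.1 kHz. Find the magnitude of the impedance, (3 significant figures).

797 Ω

ω = 2πf = 38330 rad/s
X_L = ωL = 736 Ω
X_C = 1/(ωC) = 20.2 Ω
Net reactance X = X_L − X_C = 716 Ω
Z = 350 + j716 Ω
|Z| = √(350² + 716²) = 797 Ω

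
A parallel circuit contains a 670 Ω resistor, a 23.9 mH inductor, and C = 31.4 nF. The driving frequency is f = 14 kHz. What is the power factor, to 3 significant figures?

ω = 2πf = 87960 rad/s
X_L = ωL = 2100 Ω
X_C = 1/(ωC) = 362 Ω
Parallel: admittances add. Y = 1/R + 1/(jωL) + jωC
Y = (0.00149 + j0.00229) S
|Y| = 0.00273 S → |Z| = 1/|Y| = 366 Ω, ∠Z = −∠Y = -56.9°
cos φ = cos(-56.9°) = 0.547

0.547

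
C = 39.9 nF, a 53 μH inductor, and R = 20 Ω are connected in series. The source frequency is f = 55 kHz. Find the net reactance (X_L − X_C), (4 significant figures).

ω = 2πf = 345600 rad/s
X_L = ωL = 18.32 Ω
X_C = 1/(ωC) = 72.52 Ω
X = 18.32 − 72.52 = -54.21 Ω

-54.21 Ω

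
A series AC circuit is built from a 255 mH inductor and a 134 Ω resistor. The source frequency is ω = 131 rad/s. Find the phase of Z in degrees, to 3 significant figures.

X_L = ωL = 33.4 Ω
Z = 134 + j33.4 Ω
|Z| = √(134² + 33.4²) = 138 Ω
∠Z = arctan(33.4/134) = 14.0°

14.0°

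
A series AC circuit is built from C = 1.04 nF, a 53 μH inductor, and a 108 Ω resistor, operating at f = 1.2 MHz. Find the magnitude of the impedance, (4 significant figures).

292.7 Ω

ω = 2πf = 7.54e+06 rad/s
X_L = ωL = 399.6 Ω
X_C = 1/(ωC) = 127.5 Ω
Net reactance X = X_L − X_C = 272.1 Ω
Z = 108.0 + j272.1 Ω
|Z| = √(108.0² + 272.1²) = 292.7 Ω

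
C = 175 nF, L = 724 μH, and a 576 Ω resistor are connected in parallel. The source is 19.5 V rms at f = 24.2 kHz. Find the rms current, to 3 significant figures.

343 mA

ω = 2πf = 152100 rad/s
X_L = ωL = 110 Ω
X_C = 1/(ωC) = 37.6 Ω
Parallel: admittances add. Y = 1/R + 1/(jωL) + jωC
Y = (0.00174 + j0.0175) S
|Y| = 0.0176 S → |Z| = 1/|Y| = 56.8 Ω, ∠Z = −∠Y = -84.3°
I = V/|Z| = 19.5/56.8 = 343 mA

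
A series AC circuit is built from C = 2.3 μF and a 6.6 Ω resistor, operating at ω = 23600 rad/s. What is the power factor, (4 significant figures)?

0.3373

X_C = 1/(ωC) = 18.42 Ω
Z = 6.600 − j18.42 Ω
|Z| = √(6.600² + 18.42²) = 19.57 Ω
∠Z = arctan(-18.42/6.600) = -70.29°
cos φ = cos(-70.29°) = 0.3373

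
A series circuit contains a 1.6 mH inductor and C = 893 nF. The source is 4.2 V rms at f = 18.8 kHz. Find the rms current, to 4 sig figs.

23.40 mA

ω = 2πf = 118100 rad/s
X_L = ωL = 189.0 Ω
X_C = 1/(ωC) = 9.480 Ω
Net reactance X = X_L − X_C = 179.5 Ω
Z = j179.5 Ω
|Z| = √(0² + 179.5²) = 179.5 Ω
I = V/|Z| = 4.2/179.5 = 23.40 mA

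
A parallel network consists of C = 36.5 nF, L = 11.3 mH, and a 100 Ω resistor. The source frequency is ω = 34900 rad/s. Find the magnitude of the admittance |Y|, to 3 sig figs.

10.1 mS

X_L = ωL = 394 Ω
X_C = 1/(ωC) = 785 Ω
Parallel: admittances add. Y = 1/R + 1/(jωL) + jωC
Y = (0.0100 − j0.00126) S
|Y| = 0.0101 S → |Z| = 1/|Y| = 99.2 Ω, ∠Z = −∠Y = 7.19°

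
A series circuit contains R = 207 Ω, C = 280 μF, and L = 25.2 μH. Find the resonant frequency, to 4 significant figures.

1.895 kHz

ω₀ = 1/√(LC) = 1/√(2.52e-05 × 0.00028) = 11900 rad/s
f₀ = ω₀/(2π) = 1.895 kHz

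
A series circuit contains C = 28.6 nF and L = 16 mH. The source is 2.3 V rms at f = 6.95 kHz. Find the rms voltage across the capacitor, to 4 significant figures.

18.05 V

ω = 2πf = 43670 rad/s
X_L = ωL = 698.7 Ω
X_C = 1/(ωC) = 800.7 Ω
Net reactance X = X_L − X_C = -102.0 Ω
Z = − j102.0 Ω
|Z| = √(0² + 102.0²) = 102.0 Ω
I = V/|Z| = 22.55 mA
V_C = I·|Z_C| = 0.02255 × 800.7 = 18.05 V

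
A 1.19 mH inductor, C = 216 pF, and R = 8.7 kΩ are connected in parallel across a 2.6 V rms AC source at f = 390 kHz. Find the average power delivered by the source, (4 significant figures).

ω = 2πf = 2.45e+06 rad/s
X_L = ωL = 2916 Ω
X_C = 1/(ωC) = 1889 Ω
Parallel: admittances add. Y = 1/R + 1/(jωL) + jωC
Y = (0.0001149 + j0.0001864) S
|Y| = 0.0002190 S → |Z| = 1/|Y| = 4567 Ω, ∠Z = −∠Y = -58.34°
I = V/|Z| = 569.3 μA
P = VI cos φ = 2.6 × 0.0005693 × cos(-58.34°) = 777.0 μW

777.0 μW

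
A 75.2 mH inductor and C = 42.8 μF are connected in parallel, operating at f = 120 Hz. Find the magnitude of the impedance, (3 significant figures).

68.3 Ω

ω = 2πf = 754.0 rad/s
X_L = ωL = 56.7 Ω
X_C = 1/(ωC) = 31.0 Ω
Parallel: admittances add. Y = 1/(jωL) + jωC
Y = (0 + j0.0146) S
|Y| = 0.0146 S → |Z| = 1/|Y| = 68.3 Ω, ∠Z = −∠Y = -90.0°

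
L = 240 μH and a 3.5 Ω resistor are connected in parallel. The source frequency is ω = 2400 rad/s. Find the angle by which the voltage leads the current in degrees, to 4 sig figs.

X_L = ωL = 0.5760 Ω
Parallel: admittances add. Y = 1/R + 1/(jωL)
Y = (0.2857 − j1.736) S
|Y| = 1.759 S → |Z| = 1/|Y| = 0.5684 Ω, ∠Z = −∠Y = 80.65°

80.65°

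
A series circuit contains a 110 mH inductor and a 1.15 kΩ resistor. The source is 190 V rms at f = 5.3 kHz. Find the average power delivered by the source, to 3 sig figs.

ω = 2πf = 33300 rad/s
X_L = ωL = 3660 Ω
Z = 1150 + j3660 Ω
|Z| = √(1150² + 3660²) = 3840 Ω
∠Z = arctan(3660/1150) = 72.6°
I = V/|Z| = 49.5 mA
P = VI cos φ = 190 × 0.0495 × cos(72.6°) = 2.82 W

2.82 W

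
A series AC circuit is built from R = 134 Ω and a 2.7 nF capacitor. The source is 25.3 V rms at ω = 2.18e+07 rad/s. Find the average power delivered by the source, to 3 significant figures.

4.70 W

X_C = 1/(ωC) = 17.0 Ω
Z = 134 − j17.0 Ω
|Z| = √(134² + 17.0²) = 135 Ω
∠Z = arctan(-17.0/134) = -7.23°
I = V/|Z| = 187 mA
P = VI cos φ = 25.3 × 0.187 × cos(-7.23°) = 4.70 W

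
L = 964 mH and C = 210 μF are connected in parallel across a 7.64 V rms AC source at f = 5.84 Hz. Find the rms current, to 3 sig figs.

157 mA

ω = 2πf = 36.69 rad/s
X_L = ωL = 35.4 Ω
X_C = 1/(ωC) = 130 Ω
Parallel: admittances add. Y = 1/(jωL) + jωC
Y = (0 − j0.0206) S
|Y| = 0.0206 S → |Z| = 1/|Y| = 48.6 Ω, ∠Z = −∠Y = 90.0°
I = V/|Z| = 7.64/48.6 = 157 mA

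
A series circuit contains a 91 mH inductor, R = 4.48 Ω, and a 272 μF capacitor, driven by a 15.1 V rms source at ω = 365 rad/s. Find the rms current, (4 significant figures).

640.6 mA

X_L = ωL = 33.21 Ω
X_C = 1/(ωC) = 10.07 Ω
Net reactance X = X_L − X_C = 23.14 Ω
Z = 4.480 + j23.14 Ω
|Z| = √(4.480² + 23.14²) = 23.57 Ω
I = V/|Z| = 15.1/23.57 = 640.6 mA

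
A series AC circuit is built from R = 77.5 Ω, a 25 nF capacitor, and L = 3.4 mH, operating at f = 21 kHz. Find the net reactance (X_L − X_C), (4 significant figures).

ω = 2πf = 131900 rad/s
X_L = ωL = 448.6 Ω
X_C = 1/(ωC) = 303.2 Ω
X = 448.6 − 303.2 = 145.5 Ω

145.5 Ω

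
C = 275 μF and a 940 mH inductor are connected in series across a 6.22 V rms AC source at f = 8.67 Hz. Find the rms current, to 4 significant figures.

ω = 2πf = 54.48 rad/s
X_L = ωL = 51.21 Ω
X_C = 1/(ωC) = 66.75 Ω
Net reactance X = X_L − X_C = -15.55 Ω
Z = − j15.55 Ω
|Z| = √(0² + 15.55²) = 15.55 Ω
I = V/|Z| = 6.22/15.55 = 400.1 mA

400.1 mA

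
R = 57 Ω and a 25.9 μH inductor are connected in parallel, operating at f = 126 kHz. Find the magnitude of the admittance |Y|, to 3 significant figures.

ω = 2πf = 791700 rad/s
X_L = ωL = 20.5 Ω
Parallel: admittances add. Y = 1/R + 1/(jωL)
Y = (0.0175 − j0.0488) S
|Y| = 0.0518 S → |Z| = 1/|Y| = 19.3 Ω, ∠Z = −∠Y = 70.2°

51.8 mS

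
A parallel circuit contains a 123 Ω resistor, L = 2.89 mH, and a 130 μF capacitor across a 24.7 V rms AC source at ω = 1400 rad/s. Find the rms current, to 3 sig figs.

1.62 A

X_L = ωL = 4.05 Ω
X_C = 1/(ωC) = 5.49 Ω
Parallel: admittances add. Y = 1/R + 1/(jωL) + jωC
Y = (0.00813 − j0.0652) S
|Y| = 0.0657 S → |Z| = 1/|Y| = 15.2 Ω, ∠Z = −∠Y = 82.9°
I = V/|Z| = 24.7/15.2 = 1.62 A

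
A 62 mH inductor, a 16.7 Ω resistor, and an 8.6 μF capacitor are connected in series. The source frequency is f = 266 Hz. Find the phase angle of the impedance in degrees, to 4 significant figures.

63.87°

ω = 2πf = 1671 rad/s
X_L = ωL = 103.6 Ω
X_C = 1/(ωC) = 69.57 Ω
Net reactance X = X_L − X_C = 34.05 Ω
Z = 16.70 + j34.05 Ω
|Z| = √(16.70² + 34.05²) = 37.92 Ω
∠Z = arctan(34.05/16.70) = 63.87°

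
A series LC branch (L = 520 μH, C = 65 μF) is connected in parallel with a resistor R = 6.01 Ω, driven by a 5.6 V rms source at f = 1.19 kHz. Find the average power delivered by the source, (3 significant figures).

5.22 W

ω = 2πf = 7477 rad/s
X_L = ωL = 3.89 Ω
X_C = 1/(ωC) = 2.06 Ω
Branch 1: Z₁ = R = 6.01 Ω
Branch 2 (series LC): Z₂ = j(X_L − X_C) = j1.83 Ω
Parallel: Z = Z₁Z₂/(Z₁+Z₂), |Z| = 1.75 Ω, ∠Z = 73.1°
I = V/|Z| = 3.20 A
P = VI cos φ = 5.6 × 3.20 × cos(73.1°) = 5.22 W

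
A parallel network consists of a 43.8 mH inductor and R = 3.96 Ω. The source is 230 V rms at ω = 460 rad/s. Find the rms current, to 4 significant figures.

59.19 A

X_L = ωL = 20.15 Ω
Parallel: admittances add. Y = 1/R + 1/(jωL)
Y = (0.2525 − j0.04963) S
|Y| = 0.2574 S → |Z| = 1/|Y| = 3.886 Ω, ∠Z = −∠Y = 11.12°
I = V/|Z| = 230/3.886 = 59.19 A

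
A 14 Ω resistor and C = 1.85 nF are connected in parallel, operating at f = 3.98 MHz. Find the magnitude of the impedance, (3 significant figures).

ω = 2πf = 2.501e+07 rad/s
X_C = 1/(ωC) = 21.6 Ω
Parallel: admittances add. Y = 1/R + jωC
Y = (0.0714 + j0.0463) S
|Y| = 0.0851 S → |Z| = 1/|Y| = 11.8 Ω, ∠Z = −∠Y = -32.9°

11.8 Ω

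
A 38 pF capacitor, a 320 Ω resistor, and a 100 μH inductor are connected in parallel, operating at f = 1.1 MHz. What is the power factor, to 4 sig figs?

0.9351

ω = 2πf = 6.912e+06 rad/s
X_L = ωL = 691.2 Ω
X_C = 1/(ωC) = 3808 Ω
Parallel: admittances add. Y = 1/R + 1/(jωL) + jωC
Y = (0.003125 − j0.001184) S
|Y| = 0.003342 S → |Z| = 1/|Y| = 299.2 Ω, ∠Z = −∠Y = 20.75°
cos φ = cos(20.75°) = 0.9351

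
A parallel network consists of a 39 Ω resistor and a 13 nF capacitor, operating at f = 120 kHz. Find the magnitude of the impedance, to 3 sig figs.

ω = 2πf = 754000 rad/s
X_C = 1/(ωC) = 102 Ω
Parallel: admittances add. Y = 1/R + jωC
Y = (0.0256 + j0.00980) S
|Y| = 0.0275 S → |Z| = 1/|Y| = 36.4 Ω, ∠Z = −∠Y = -20.9°

36.4 Ω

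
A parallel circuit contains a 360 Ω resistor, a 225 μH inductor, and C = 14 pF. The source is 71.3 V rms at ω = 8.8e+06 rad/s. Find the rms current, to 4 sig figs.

X_L = ωL = 1980 Ω
X_C = 1/(ωC) = 8117 Ω
Parallel: admittances add. Y = 1/R + 1/(jωL) + jωC
Y = (0.002778 − j0.0003819) S
|Y| = 0.002804 S → |Z| = 1/|Y| = 356.6 Ω, ∠Z = −∠Y = 7.827°
I = V/|Z| = 71.3/356.6 = 199.9 mA

199.9 mA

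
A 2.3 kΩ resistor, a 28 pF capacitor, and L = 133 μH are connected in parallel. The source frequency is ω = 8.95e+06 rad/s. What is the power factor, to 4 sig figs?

0.5936

X_L = ωL = 1190 Ω
X_C = 1/(ωC) = 3990 Ω
Parallel: admittances add. Y = 1/R + 1/(jωL) + jωC
Y = (0.0004348 − j0.0005895) S
|Y| = 0.0007325 S → |Z| = 1/|Y| = 1365 Ω, ∠Z = −∠Y = 53.59°
cos φ = cos(53.59°) = 0.5936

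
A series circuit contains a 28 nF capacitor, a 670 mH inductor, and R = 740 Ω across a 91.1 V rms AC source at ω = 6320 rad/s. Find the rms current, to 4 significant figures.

X_L = ωL = 4234 Ω
X_C = 1/(ωC) = 5651 Ω
Net reactance X = X_L − X_C = -1417 Ω
Z = 740.0 − j1417 Ω
|Z| = √(740.0² + 1417²) = 1598 Ω
I = V/|Z| = 91.1/1598 = 57.00 mA

57.00 mA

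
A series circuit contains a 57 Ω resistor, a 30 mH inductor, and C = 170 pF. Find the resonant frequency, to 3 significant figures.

ω₀ = 1/√(LC) = 1/√(0.03 × 1.7e-10) = 442800 rad/s
f₀ = ω₀/(2π) = 70.5 kHz

70.5 kHz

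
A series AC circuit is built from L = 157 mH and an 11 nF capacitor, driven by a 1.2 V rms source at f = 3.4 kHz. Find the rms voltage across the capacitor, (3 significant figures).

ω = 2πf = 21360 rad/s
X_L = ωL = 3350 Ω
X_C = 1/(ωC) = 4260 Ω
Net reactance X = X_L − X_C = -902 Ω
Z = − j902 Ω
|Z| = √(0² + 902²) = 902 Ω
I = V/|Z| = 1.33 mA
V_C = I·|Z_C| = 0.00133 × 4260 = 5.66 V

5.66 V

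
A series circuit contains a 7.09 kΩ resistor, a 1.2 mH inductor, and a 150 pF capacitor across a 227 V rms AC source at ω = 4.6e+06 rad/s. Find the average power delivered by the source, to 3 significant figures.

5.47 W

X_L = ωL = 5520 Ω
X_C = 1/(ωC) = 1450 Ω
Net reactance X = X_L − X_C = 4070 Ω
Z = 7090 + j4070 Ω
|Z| = √(7090² + 4070²) = 8180 Ω
∠Z = arctan(4070/7090) = 29.9°
I = V/|Z| = 27.8 mA
P = VI cos φ = 227 × 0.0278 × cos(29.9°) = 5.47 W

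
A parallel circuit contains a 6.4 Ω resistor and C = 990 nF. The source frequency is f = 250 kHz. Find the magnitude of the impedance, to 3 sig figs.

ω = 2πf = 1.571e+06 rad/s
X_C = 1/(ωC) = 0.643 Ω
Parallel: admittances add. Y = 1/R + jωC
Y = (0.156 + j1.56) S
|Y| = 1.56 S → |Z| = 1/|Y| = 0.640 Ω, ∠Z = −∠Y = -84.3°

0.640 Ω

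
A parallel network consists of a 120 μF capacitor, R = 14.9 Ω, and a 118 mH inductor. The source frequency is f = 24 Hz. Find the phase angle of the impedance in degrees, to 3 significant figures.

ω = 2πf = 150.8 rad/s
X_L = ωL = 17.8 Ω
X_C = 1/(ωC) = 55.3 Ω
Parallel: admittances add. Y = 1/R + 1/(jωL) + jωC
Y = (0.0671 − j0.0381) S
|Y| = 0.0772 S → |Z| = 1/|Y| = 13.0 Ω, ∠Z = −∠Y = 29.6°

29.6°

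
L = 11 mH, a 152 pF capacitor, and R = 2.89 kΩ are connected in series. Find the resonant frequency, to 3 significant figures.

123 kHz

ω₀ = 1/√(LC) = 1/√(0.011 × 1.52e-10) = 773400 rad/s
f₀ = ω₀/(2π) = 123 kHz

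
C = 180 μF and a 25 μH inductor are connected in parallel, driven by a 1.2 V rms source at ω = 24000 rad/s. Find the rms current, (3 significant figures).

3.18 A

X_L = ωL = 0.600 Ω
X_C = 1/(ωC) = 0.231 Ω
Parallel: admittances add. Y = 1/(jωL) + jωC
Y = (0 + j2.65) S
|Y| = 2.65 S → |Z| = 1/|Y| = 0.377 Ω, ∠Z = −∠Y = -90.0°
I = V/|Z| = 1.2/0.377 = 3.18 A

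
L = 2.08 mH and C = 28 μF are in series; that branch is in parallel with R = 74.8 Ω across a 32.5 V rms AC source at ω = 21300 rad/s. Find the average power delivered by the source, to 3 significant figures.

14.1 W

X_L = ωL = 44.3 Ω
X_C = 1/(ωC) = 1.68 Ω
Branch 1: Z₁ = R = 74.8 Ω
Branch 2 (series LC): Z₂ = j(X_L − X_C) = j42.6 Ω
Parallel: Z = Z₁Z₂/(Z₁+Z₂), |Z| = 37.0 Ω, ∠Z = 60.3°
I = V/|Z| = 878 mA
P = VI cos φ = 32.5 × 0.878 × cos(60.3°) = 14.1 W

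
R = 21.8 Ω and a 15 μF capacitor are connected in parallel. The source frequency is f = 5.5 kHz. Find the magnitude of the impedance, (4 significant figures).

ω = 2πf = 34560 rad/s
X_C = 1/(ωC) = 1.929 Ω
Parallel: admittances add. Y = 1/R + jωC
Y = (0.04587 + j0.5184) S
|Y| = 0.5204 S → |Z| = 1/|Y| = 1.922 Ω, ∠Z = −∠Y = -84.94°

1.922 Ω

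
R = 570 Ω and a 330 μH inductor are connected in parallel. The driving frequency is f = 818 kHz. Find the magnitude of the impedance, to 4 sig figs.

ω = 2πf = 5.14e+06 rad/s
X_L = ωL = 1696 Ω
Parallel: admittances add. Y = 1/R + 1/(jωL)
Y = (0.001754 − j0.0005896) S
|Y| = 0.001851 S → |Z| = 1/|Y| = 540.3 Ω, ∠Z = −∠Y = 18.58°

540.3 Ω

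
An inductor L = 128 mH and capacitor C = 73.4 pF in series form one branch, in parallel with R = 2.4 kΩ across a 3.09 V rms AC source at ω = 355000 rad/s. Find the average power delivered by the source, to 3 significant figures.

3.98 mW

X_L = ωL = 45400 Ω
X_C = 1/(ωC) = 38400 Ω
Branch 1: Z₁ = R = 2400 Ω
Branch 2 (series LC): Z₂ = j(X_L − X_C) = j7060 Ω
Parallel: Z = Z₁Z₂/(Z₁+Z₂), |Z| = 2270 Ω, ∠Z = 18.8°
I = V/|Z| = 1.36 mA
P = VI cos φ = 3.09 × 0.00136 × cos(18.8°) = 3.98 mW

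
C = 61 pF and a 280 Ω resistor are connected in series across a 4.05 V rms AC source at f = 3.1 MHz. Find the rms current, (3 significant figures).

ω = 2πf = 1.948e+07 rad/s
X_C = 1/(ωC) = 842 Ω
Z = 280 − j842 Ω
|Z| = √(280² + 842²) = 887 Ω
I = V/|Z| = 4.05/887 = 4.57 mA

4.57 mA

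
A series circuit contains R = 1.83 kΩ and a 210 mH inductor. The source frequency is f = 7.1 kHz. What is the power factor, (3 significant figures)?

0.192

ω = 2πf = 44610 rad/s
X_L = ωL = 9370 Ω
Z = 1830 + j9370 Ω
|Z| = √(1830² + 9370²) = 9550 Ω
∠Z = arctan(9370/1830) = 78.9°
cos φ = cos(78.9°) = 0.192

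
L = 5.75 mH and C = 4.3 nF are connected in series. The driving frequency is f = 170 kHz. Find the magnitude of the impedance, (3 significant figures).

ω = 2πf = 1.068e+06 rad/s
X_L = ωL = 6140 Ω
X_C = 1/(ωC) = 218 Ω
Net reactance X = X_L − X_C = 5920 Ω
Z = j5920 Ω
|Z| = √(0² + 5920²) = 5920 Ω

5920 Ω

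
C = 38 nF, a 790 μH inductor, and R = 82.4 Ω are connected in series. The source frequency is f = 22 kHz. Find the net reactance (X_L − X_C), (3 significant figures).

-81.2 Ω

ω = 2πf = 138200 rad/s
X_L = ωL = 109 Ω
X_C = 1/(ωC) = 190 Ω
X = 109 − 190 = -81.2 Ω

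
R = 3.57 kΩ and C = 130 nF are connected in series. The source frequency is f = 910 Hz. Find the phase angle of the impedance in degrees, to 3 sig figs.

ω = 2πf = 5718 rad/s
X_C = 1/(ωC) = 1350 Ω
Z = 3570 − j1350 Ω
|Z| = √(3570² + 1350²) = 3820 Ω
∠Z = arctan(-1350/3570) = -20.6°

-20.6°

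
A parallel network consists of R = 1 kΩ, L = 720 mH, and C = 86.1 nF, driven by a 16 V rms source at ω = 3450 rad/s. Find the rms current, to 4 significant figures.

16.09 mA

X_L = ωL = 2484 Ω
X_C = 1/(ωC) = 3366 Ω
Parallel: admittances add. Y = 1/R + 1/(jωL) + jωC
Y = (0.001000 − j0.0001055) S
|Y| = 0.001006 S → |Z| = 1/|Y| = 994.5 Ω, ∠Z = −∠Y = 6.024°
I = V/|Z| = 16/994.5 = 16.09 mA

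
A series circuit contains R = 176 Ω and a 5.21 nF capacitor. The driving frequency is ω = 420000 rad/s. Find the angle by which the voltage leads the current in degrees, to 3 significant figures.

-68.9°

X_C = 1/(ωC) = 457 Ω
Z = 176 − j457 Ω
|Z| = √(176² + 457²) = 490 Ω
∠Z = arctan(-457/176) = -68.9°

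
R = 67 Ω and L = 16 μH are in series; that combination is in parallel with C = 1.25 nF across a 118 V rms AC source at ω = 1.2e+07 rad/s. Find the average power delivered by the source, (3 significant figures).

22.6 W

X_L = ωL = 192 Ω
X_C = 1/(ωC) = 66.7 Ω
Branch 1 (R+jX_L): Z₁ = 67.0 + j192 Ω, |Z₁| = 203 Ω
Branch 2 (−jX_C): Z₂ = −j66.7 Ω
Parallel: Z = Z₁Z₂/(Z₁+Z₂), |Z| = 95.4 Ω, ∠Z = -81.1°
I = V/|Z| = 1.24 A
P = VI cos φ = 118 × 1.24 × cos(-81.1°) = 22.6 W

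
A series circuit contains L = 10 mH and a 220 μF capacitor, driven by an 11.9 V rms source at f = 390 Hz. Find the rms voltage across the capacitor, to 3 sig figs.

ω = 2πf = 2450 rad/s
X_L = ωL = 24.5 Ω
X_C = 1/(ωC) = 1.85 Ω
Net reactance X = X_L − X_C = 22.6 Ω
Z = j22.6 Ω
|Z| = √(0² + 22.6²) = 22.6 Ω
I = V/|Z| = 525 mA
V_C = I·|Z_C| = 0.525 × 1.85 = 0.975 V

0.975 V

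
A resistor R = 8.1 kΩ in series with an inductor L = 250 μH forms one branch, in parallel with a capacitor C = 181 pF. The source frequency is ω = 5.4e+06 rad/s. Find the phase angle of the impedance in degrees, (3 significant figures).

X_L = ωL = 1350 Ω
X_C = 1/(ωC) = 1020 Ω
Branch 1 (R+jX_L): Z₁ = 8100 + j1350 Ω, |Z₁| = 8210 Ω
Branch 2 (−jX_C): Z₂ = −j1020 Ω
Parallel: Z = Z₁Z₂/(Z₁+Z₂), |Z| = 1040 Ω, ∠Z = -82.8°

-82.8°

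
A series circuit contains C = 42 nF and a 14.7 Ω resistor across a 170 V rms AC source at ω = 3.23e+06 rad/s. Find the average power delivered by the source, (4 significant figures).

1.571 kW

X_C = 1/(ωC) = 7.371 Ω
Z = 14.70 − j7.371 Ω
|Z| = √(14.70² + 7.371²) = 16.44 Ω
∠Z = arctan(-7.371/14.70) = -26.63°
I = V/|Z| = 10.34 A
P = VI cos φ = 170 × 10.34 × cos(-26.63°) = 1.571 kW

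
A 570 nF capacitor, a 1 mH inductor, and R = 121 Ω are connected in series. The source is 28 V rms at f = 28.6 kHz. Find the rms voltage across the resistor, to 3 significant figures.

16.2 V

ω = 2πf = 179700 rad/s
X_L = ωL = 180 Ω
X_C = 1/(ωC) = 9.76 Ω
Net reactance X = X_L − X_C = 170 Ω
Z = 121 + j170 Ω
|Z| = √(121² + 170²) = 209 Ω
I = V/|Z| = 134 mA
V_R = I·|Z_R| = 0.134 × 121 = 16.2 V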